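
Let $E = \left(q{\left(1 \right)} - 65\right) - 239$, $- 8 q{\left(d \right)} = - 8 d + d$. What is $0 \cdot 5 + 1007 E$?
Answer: $- \frac{2441975}{8} \approx -3.0525 \cdot 10^{5}$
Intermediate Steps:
$q{\left(d \right)} = \frac{7 d}{8}$ ($q{\left(d \right)} = - \frac{- 8 d + d}{8} = - \frac{\left(-7\right) d}{8} = \frac{7 d}{8}$)
$E = - \frac{2425}{8}$ ($E = \left(\frac{7}{8} \cdot 1 - 65\right) - 239 = \left(\frac{7}{8} - 65\right) - 239 = - \frac{513}{8} - 239 = - \frac{2425}{8} \approx -303.13$)
$0 \cdot 5 + 1007 E = 0 \cdot 5 + 1007 \left(- \frac{2425}{8}\right) = 0 - \frac{2441975}{8} = - \frac{2441975}{8}$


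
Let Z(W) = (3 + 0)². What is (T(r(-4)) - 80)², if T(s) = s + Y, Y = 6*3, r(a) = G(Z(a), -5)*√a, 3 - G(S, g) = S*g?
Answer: -5372 - 11904*I ≈ -5372.0 - 11904.0*I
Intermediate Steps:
Z(W) = 9 (Z(W) = 3² = 9)
G(S, g) = 3 - S*g
r(a) = 48*√a (r(a) = (3 - 1*9*(-5))*√a = (3 + 45)*√a = 48*√a)
Y = 18
T(s) = 18 + s (T(s) = s + 18 = 18 + s)
(T(r(-4)) - 80)² = ((18 + 48*√(-4)) - 80)² = ((18 + 48*(2*I)) - 80)² = ((18 + 96*I) - 80)² = (-62 + 96*I)²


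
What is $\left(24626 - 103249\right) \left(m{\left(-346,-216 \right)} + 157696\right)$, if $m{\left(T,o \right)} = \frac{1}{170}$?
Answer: $- \frac{2107750621983}{170} \approx -1.2399 \cdot 10^{10}$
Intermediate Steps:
$m{\left(T,o \right)} = \frac{1}{170}$
$\left(24626 - 103249\right) \left(m{\left(-346,-216 \right)} + 157696\right) = \left(24626 - 103249\right) \left(\frac{1}{170} + 157696\right) = \left(-78623\right) \frac{26808321}{170} = - \frac{2107750621983}{170}$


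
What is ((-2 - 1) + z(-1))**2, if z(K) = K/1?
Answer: 16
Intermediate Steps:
z(K) = K (z(K) = K*1 = K)
((-2 - 1) + z(-1))**2 = ((-2 - 1) - 1)**2 = (-3 - 1)**2 = (-4)**2 = 16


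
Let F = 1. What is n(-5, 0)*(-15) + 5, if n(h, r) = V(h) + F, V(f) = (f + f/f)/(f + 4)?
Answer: -70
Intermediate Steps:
V(f) = (1 + f)/(4 + f) (V(f) = (f + 1)/(4 + f) = (1 + f)/(4 + f))
n(h, r) = 1 + (1 + h)/(4 + h) (n(h, r) = (1 + h)/(4 + h) + 1 = 1 + (1 + h)/(4 + h))
n(-5, 0)*(-15) + 5 = ((5 + 2*(-5))/(4 - 5))*(-15) + 5 = ((5 - 10)/(-1))*(-15) + 5 = -1*(-5)*(-15) + 5 = 5*(-15) + 5 = -75 + 5 = -70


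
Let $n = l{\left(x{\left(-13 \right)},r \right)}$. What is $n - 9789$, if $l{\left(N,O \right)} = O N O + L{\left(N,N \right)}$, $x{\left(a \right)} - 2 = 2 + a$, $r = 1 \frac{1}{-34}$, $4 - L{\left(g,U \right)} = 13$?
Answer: $- \frac{11326497}{1156} \approx -9798.0$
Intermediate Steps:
$L{\left(g,U \right)} = -9$ ($L{\left(g,U \right)} = 4 - 13 = -9$)
$r = - \frac{1}{34}$ ($r = 1 \left(- \frac{1}{34}\right) = - \frac{1}{34} \approx -0.029412$)
$x{\left(a \right)} = 4 + a$ ($x{\left(a \right)} = 2 + \left(2 + a\right) = 4 + a$)
$l{\left(N,O \right)} = -9 + N O^{2}$ ($l{\left(N,O \right)} = O N O - 9 = N O O - 9 = N O^{2} - 9 = -9 + N O^{2}$)
$n = - \frac{10413}{1156}$ ($n = -9 + \left(4 - 13\right) \left(- \frac{1}{34}\right)^{2} = -9 - \frac{9}{1156} = - \frac{10413}{1156} \approx -9.0078$)
$n - 9789 = - \frac{10413}{1156} - 9789 = - \frac{11326497}{1156}$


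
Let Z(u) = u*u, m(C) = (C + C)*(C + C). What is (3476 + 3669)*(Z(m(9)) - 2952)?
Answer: 728961480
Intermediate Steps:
m(C) = 4*C**2 (m(C) = (2*C)*(2*C) = 4*C**2)
Z(u) = u**2
(3476 + 3669)*(Z(m(9)) - 2952) = (3476 + 3669)*((4*9**2)**2 - 2952) = 7145*((4*81)**2 - 2952) = 7145*(324**2 - 2952) = 7145*(104976 - 2952) = 7145*102024 = 728961480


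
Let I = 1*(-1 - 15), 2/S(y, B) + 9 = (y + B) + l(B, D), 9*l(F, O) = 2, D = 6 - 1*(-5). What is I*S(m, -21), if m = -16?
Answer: 72/103 ≈ 0.69903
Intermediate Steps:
D = 11 (D = 6 + 5 = 11)
l(F, O) = 2/9 (l(F, O) = (1/9)*2 = 2/9)
S(y, B) = 2/(-79/9 + B + y) (S(y, B) = 2/(-9 + ((y + B) + 2/9)) = 2/(-9 + ((B + y) + 2/9)) = 2/(-9 + (2/9 + B + y)) = 2/(-79/9 + B + y))
I = -16 (I = 1*(-16) = -16)
I*S(m, -21) = -288/(-79 + 9*(-21) + 9*(-16)) = -288/(-79 - 189 - 144) = -288/(-412) = -288*(-1)/412 = -16*(-9/206) = 72/103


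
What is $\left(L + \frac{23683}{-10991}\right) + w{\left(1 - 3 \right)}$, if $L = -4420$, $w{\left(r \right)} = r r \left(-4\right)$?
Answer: $- \frac{48779759}{10991} \approx -4438.2$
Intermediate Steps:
$w{\left(r \right)} = - 4 r^{2}$ ($w{\left(r \right)} = r^{2} \left(-4\right) = - 4 r^{2}$)
$\left(L + \frac{23683}{-10991}\right) + w{\left(1 - 3 \right)} = \left(-4420 + \frac{23683}{-10991}\right) - 4 \left(1 - 3\right)^{2} = \left(-4420 + 23683 \left(- \frac{1}{10991}\right)\right) - 4 \left(1 - 3\right)^{2} = \left(-4420 - \frac{23683}{10991}\right) - 4 \left(-2\right)^{2} = - \frac{48603903}{10991} - 16 = - \frac{48779759}{10991}$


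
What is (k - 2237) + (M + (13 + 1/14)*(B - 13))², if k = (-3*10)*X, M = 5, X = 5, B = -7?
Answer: 3105062/49 ≈ 63369.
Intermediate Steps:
k = -150 (k = -3*10*5 = -30*5 = -150)
(k - 2237) + (M + (13 + 1/14)*(B - 13))² = (-150 - 2237) + (5 + (13 + 1/14)*(-7 - 13))² = -2387 + (5 + (13 + 1/14)*(-20))² = -2387 + (5 + (183/14)*(-20))² = -2387 + (5 - 1830/7)² = -2387 + (-1795/7)² = -2387 + 3222025/49 = 3105062/49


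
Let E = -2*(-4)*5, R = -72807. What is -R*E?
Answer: 2912280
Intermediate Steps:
E = 40 (E = 8*5 = 40)
-R*E = -(-72807)*40 = -1*(-2912280) = 2912280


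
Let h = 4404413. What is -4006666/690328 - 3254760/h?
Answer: -9946931889169/1520244808732 ≈ -6.5430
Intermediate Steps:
-4006666/690328 - 3254760/h = -4006666/690328 - 3254760/4404413 = -4006666*1/690328 - 3254760*1/4404413 = -2003333/345164 - 3254760/4404413 = -9946931889169/1520244808732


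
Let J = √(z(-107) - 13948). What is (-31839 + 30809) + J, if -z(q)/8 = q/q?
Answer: -1030 + 2*I*√3489 ≈ -1030.0 + 118.14*I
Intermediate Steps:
z(q) = -8 (z(q) = -8*q/q = -8*1 = -8)
J = 2*I*√3489 (J = √(-8 - 13948) = √(-13956) = 2*I*√3489 ≈ 118.14*I)
(-31839 + 30809) + J = (-31839 + 30809) + 2*I*√3489 = -1030 + 2*I*√3489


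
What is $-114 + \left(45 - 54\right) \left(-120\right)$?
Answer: $966$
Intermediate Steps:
$-114 + \left(45 - 54\right) \left(-120\right) = -114 - -1080 = -114 + 1080 = 966$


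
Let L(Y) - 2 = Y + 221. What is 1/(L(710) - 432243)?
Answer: -1/431310 ≈ -2.3185e-6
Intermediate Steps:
L(Y) = 223 + Y (L(Y) = 2 + (Y + 221) = 2 + (221 + Y) = 223 + Y)
1/(L(710) - 432243) = 1/((223 + 710) - 432243) = 1/(933 - 432243) = 1/(-431310) = -1/431310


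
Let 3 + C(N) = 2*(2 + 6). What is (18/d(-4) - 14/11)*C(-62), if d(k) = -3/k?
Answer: 3250/11 ≈ 295.45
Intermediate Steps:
C(N) = 13 (C(N) = -3 + 2*(2 + 6) = -3 + 2*8 = -3 + 16 = 13)
(18/d(-4) - 14/11)*C(-62) = (18/((-3/(-4))) - 14/11)*13 = (18/((-3*(-¼))) - 14*1/11)*13 = (18/(¾) - 14/11)*13 = (18*(4/3) - 14/11)*13 = (24 - 14/11)*13 = (250/11)*13 = 3250/11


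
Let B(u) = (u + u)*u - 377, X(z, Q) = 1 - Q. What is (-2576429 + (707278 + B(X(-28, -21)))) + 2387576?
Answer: 519016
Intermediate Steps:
B(u) = -377 + 2*u**2 (B(u) = (2*u)*u - 377 = 2*u**2 - 377 = -377 + 2*u**2)
(-2576429 + (707278 + B(X(-28, -21)))) + 2387576 = (-2576429 + (707278 + (-377 + 2*(1 - 1*(-21))**2))) + 2387576 = (-2576429 + (707278 + (-377 + 2*(1 + 21)**2))) + 2387576 = (-2576429 + (707278 + (-377 + 2*22**2))) + 2387576 = (-2576429 + (707278 + (-377 + 2*484))) + 2387576 = (-2576429 + (707278 + (-377 + 968))) + 2387576 = (-2576429 + (707278 + 591)) + 2387576 = (-2576429 + 707869) + 2387576 = -1868560 + 2387576 = 519016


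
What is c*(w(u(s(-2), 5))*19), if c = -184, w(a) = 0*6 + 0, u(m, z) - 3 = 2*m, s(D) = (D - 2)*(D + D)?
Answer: 0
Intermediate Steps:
s(D) = 2*D*(-2 + D) (s(D) = (-2 + D)*(2*D) = 2*D*(-2 + D))
u(m, z) = 3 + 2*m
w(a) = 0 (w(a) = 0 + 0 = 0)
c*(w(u(s(-2), 5))*19) = -0*19 = -184*0 = 0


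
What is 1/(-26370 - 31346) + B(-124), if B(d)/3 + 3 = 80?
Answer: 13332395/57716 ≈ 231.00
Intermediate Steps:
B(d) = 231 (B(d) = -9 + 3*80 = -9 + 240 = 231)
1/(-26370 - 31346) + B(-124) = 1/(-26370 - 31346) + 231 = 1/(-57716) + 231 = -1/57716 + 231 = 13332395/57716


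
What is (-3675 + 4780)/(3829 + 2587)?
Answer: 1105/6416 ≈ 0.17223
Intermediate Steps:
(-3675 + 4780)/(3829 + 2587) = 1105/6416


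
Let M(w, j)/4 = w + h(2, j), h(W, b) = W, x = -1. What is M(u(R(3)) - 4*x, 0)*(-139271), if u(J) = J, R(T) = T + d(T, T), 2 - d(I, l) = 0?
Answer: -6127924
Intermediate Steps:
d(I, l) = 2 (d(I, l) = 2 - 1*0 = 2 + 0 = 2)
R(T) = 2 + T (R(T) = T + 2 = 2 + T)
M(w, j) = 8 + 4*w (M(w, j) = 4*(w + 2) = 4*(2 + w) = 8 + 4*w)
M(u(R(3)) - 4*x, 0)*(-139271) = (8 + 4*((2 + 3) - 4*(-1)))*(-139271) = (8 + 4*(5 + 4))*(-139271) = (8 + 4*9)*(-139271) = (8 + 36)*(-139271) = 44*(-139271) = -6127924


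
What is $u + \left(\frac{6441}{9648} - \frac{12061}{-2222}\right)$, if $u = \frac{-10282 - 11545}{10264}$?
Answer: $\frac{18194558221}{4584128208} \approx 3.969$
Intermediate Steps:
$u = - \frac{21827}{10264}$ ($u = \left(-21827\right) \frac{1}{10264} = - \frac{21827}{10264} \approx -2.1266$)
$u + \left(\frac{6441}{9648} - \frac{12061}{-2222}\right) = - \frac{21827}{10264} + \left(\frac{6441}{9648} - \frac{12061}{-2222}\right) = - \frac{21827}{10264} + \left(6441 \cdot \frac{1}{9648} - - \frac{12061}{2222}\right) = - \frac{21827}{10264} + \left(\frac{2147}{3216} + \frac{12061}{2222}\right) = - \frac{21827}{10264} + \frac{21779405}{3572976} = \frac{18194558221}{4584128208}$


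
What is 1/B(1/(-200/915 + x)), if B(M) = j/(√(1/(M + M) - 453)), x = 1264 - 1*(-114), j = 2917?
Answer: 4*√493734/533811 ≈ 0.0052653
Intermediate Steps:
x = 1378 (x = 1264 + 114 = 1378)
B(M) = 2917/√(-453 + 1/(2*M)) (B(M) = 2917/(√(1/(M + M) - 453)) = 2917/(√(1/(2*M) - 453)) = 2917/(√(-453 + 1/(2*M))) = 2917/√(-453 + 1/(2*M)))
1/B(1/(-200/915 + x)) = 1/(2917*√2/√(-906 + 1/(1/(-200/915 + 1378)))) = 1/(2917*√2/√(-906 + 1/(1/(-200*1/915 + 1378)))) = 1/(2917*√2/√(-906 + 1/(1/(-40/183 + 1378)))) = 1/(2917*√2/√(-906 + 1/(1/(252134/183)))) = 1/(2917*√2/√(-906 + 1/(183/252134))) = 1/(2917*√2/√(-906 + 252134/183)) = 1/(2917*√2/√(86336/183)) = 1/(2917*√2*(√246867/10792)) = 1/(2917*√493734/10792) = 4*√493734/533811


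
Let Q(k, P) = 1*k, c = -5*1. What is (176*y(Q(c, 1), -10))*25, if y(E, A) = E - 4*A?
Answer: 154000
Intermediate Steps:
c = -5
Q(k, P) = k
(176*y(Q(c, 1), -10))*25 = (176*(-5 - 4*(-10)))*25 = (176*(-5 + 40))*25 = (176*35)*25 = 6160*25 = 154000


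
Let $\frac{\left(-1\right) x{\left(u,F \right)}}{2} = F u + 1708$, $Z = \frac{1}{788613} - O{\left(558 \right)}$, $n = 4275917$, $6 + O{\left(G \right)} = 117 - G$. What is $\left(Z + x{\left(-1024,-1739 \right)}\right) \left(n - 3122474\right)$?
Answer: $- \frac{1080762445896957692}{262871} \approx -4.1114 \cdot 10^{12}$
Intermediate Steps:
$O{\left(G \right)} = 111 - G$ ($O{\left(G \right)} = -6 - \left(-117 + G\right) = 111 - G$)
$Z = \frac{352510012}{788613}$ ($Z = \frac{1}{788613} - \left(111 - 558\right) = \frac{1}{788613} - -447 = \frac{1}{788613} + 447 = \frac{352510012}{788613} \approx 447.0$)
$x{\left(u,F \right)} = -3416 - 2 F u$ ($x{\left(u,F \right)} = - 2 \left(F u + 1708\right) = - 2 \left(1708 + F u\right) = -3416 - 2 F u$)
$\left(Z + x{\left(-1024,-1739 \right)}\right) \left(n - 3122474\right) = \left(\frac{352510012}{788613} - \left(3416 - -3561472\right)\right) \left(4275917 - 3122474\right) = \left(\frac{352510012}{788613} - 3564888\right) 1153443 = \left(- \frac{2810964510332}{788613}\right) 1153443 = - \frac{1080762445896957692}{262871}$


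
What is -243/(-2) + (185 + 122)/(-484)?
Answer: 58499/484 ≈ 120.87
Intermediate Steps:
-243/(-2) + (185 + 122)/(-484) = -243*(-½) + 307*(-1/484) = 243/2 - 307/484 = 58499/484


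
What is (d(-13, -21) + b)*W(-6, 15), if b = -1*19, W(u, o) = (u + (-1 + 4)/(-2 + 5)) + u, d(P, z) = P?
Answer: 352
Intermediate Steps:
W(u, o) = 1 + 2*u (W(u, o) = (u + 3/3) + u = (u + 3*(⅓)) + u = (u + 1) + u = (1 + u) + u = 1 + 2*u)
b = -19
(d(-13, -21) + b)*W(-6, 15) = (-13 - 19)*(1 + 2*(-6)) = -32*(1 - 12) = -32*(-11) = 352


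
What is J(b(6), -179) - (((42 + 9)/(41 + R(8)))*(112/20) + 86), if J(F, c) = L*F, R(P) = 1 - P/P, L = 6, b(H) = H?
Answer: -11678/205 ≈ -56.966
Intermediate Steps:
R(P) = 0 (R(P) = 1 - 1*1 = 1 - 1 = 0)
J(F, c) = 6*F
J(b(6), -179) - (((42 + 9)/(41 + R(8)))*(112/20) + 86) = 6*6 - (((42 + 9)/(41 + 0))*(112/20) + 86) = 36 - ((51/41)*(112*(1/20)) + 86) = 36 - ((51*(1/41))*(28/5) + 86) = 36 - ((51/41)*(28/5) + 86) = 36 - (1428/205 + 86) = 36 - 1*19058/205 = 36 - 19058/205 = -11678/205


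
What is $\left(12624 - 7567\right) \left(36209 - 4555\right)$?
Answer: $160074278$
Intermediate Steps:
$\left(12624 - 7567\right) \left(36209 - 4555\right) = 5057 \cdot 31654 = 160074278$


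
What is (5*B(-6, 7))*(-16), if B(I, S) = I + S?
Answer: -80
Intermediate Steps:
(5*B(-6, 7))*(-16) = (5*(-6 + 7))*(-16) = (5*1)*(-16) = 5*(-16) = -80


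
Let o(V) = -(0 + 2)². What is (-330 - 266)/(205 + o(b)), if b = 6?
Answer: -596/201 ≈ -2.9652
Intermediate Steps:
o(V) = -4 (o(V) = -1*2² = -1*4 = -4)
(-330 - 266)/(205 + o(b)) = (-330 - 266)/(205 - 4) = -596/201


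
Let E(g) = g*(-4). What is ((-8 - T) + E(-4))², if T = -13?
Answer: 441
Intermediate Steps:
E(g) = -4*g
((-8 - T) + E(-4))² = ((-8 - 1*(-13)) - 4*(-4))² = ((-8 + 13) + 16)² = (5 + 16)² = 21² = 441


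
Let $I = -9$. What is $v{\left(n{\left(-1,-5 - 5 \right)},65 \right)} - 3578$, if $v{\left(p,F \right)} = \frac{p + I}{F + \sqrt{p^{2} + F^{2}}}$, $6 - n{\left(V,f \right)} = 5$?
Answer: $-3058 - 8 \sqrt{4226} \approx -3578.1$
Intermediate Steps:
$n{\left(V,f \right)} = 1$ ($n{\left(V,f \right)} = 6 - 5 = 1$)
$v{\left(p,F \right)} = \frac{-9 + p}{F + \sqrt{F^{2} + p^{2}}}$ ($v{\left(p,F \right)} = \frac{p - 9}{F + \sqrt{p^{2} + F^{2}}} = \frac{-9 + p}{F + \sqrt{F^{2} + p^{2}}}$)
$v{\left(n{\left(-1,-5 - 5 \right)},65 \right)} - 3578 = \frac{-9 + 1}{65 + \sqrt{65^{2} + 1^{2}}} - 3578 = \frac{1}{65 + \sqrt{4225 + 1}} \left(-8\right) - 3578 = \frac{1}{65 + \sqrt{4226}} \left(-8\right) - 3578 = - \frac{8}{65 + \sqrt{4226}} - 3578 = -3578 - \frac{8}{65 + \sqrt{4226}}$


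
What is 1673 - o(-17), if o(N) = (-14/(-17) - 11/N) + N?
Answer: 28705/17 ≈ 1688.5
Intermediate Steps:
o(N) = 14/17 + N - 11/N (o(N) = (-14*(-1/17) - 11/N) + N = (14/17 - 11/N) + N = 14/17 + N - 11/N)
1673 - o(-17) = 1673 - (14/17 - 17 - 11/(-17)) = 1673 - (14/17 - 17 - 11*(-1/17)) = 1673 - (14/17 - 17 + 11/17) = 1673 - 1*(-264/17) = 1673 + 264/17 = 28705/17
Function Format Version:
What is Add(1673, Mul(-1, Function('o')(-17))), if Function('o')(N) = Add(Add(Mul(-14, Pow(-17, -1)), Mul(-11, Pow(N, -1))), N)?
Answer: Rational(28705, 17) ≈ 1688.5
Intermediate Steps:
Function('o')(N) = Add(Rational(14, 17), N, Mul(-11, Pow(N, -1))) (Function('o')(N) = Add(Add(Mul(-14, Rational(-1, 17)), Mul(-11, Pow(N, -1))), N) = Add(Add(Rational(14, 17), Mul(-11, Pow(N, -1))), N) = Add(Rational(14, 17), N, Mul(-11, Pow(N, -1))))
Add(1673, Mul(-1, Function('o')(-17))) = Add(1673, Mul(-1, Add(Rational(14, 17), -17, Mul(-11, Pow(-17, -1))))) = Add(1673, Mul(-1, Add(Rational(14, 17), -17, Mul(-11, Rational(-1, 17))))) = Add(1673, Mul(-1, Add(Rational(14, 17), -17, Rational(11, 17)))) = Add(1673, Mul(-1, Rational(-264, 17))) = Add(1673, Rational(264, 17)) = Rational(28705, 17)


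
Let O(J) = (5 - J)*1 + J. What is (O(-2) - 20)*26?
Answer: -390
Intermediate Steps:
O(J) = 5 (O(J) = (5 - J) + J = 5)
(O(-2) - 20)*26 = (5 - 20)*26 = -15*26 = -390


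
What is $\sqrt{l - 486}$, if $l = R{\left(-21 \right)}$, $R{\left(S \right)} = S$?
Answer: $13 i \sqrt{3} \approx 22.517 i$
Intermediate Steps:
$l = -21$
$\sqrt{l - 486} = \sqrt{-21 - 486} = \sqrt{-507} = 13 i \sqrt{3}$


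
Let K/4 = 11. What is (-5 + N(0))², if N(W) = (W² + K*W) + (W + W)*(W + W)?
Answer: 25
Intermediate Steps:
K = 44 (K = 4*11 = 44)
N(W) = 5*W² + 44*W (N(W) = (W² + 44*W) + (W + W)*(W + W) = (W² + 44*W) + (2*W)*(2*W) = (W² + 44*W) + 4*W² = 5*W² + 44*W)
(-5 + N(0))² = (-5 + 0*(44 + 5*0))² = (-5 + 0*(44 + 0))² = (-5 + 0*44)² = (-5 + 0)² = (-5)² = 25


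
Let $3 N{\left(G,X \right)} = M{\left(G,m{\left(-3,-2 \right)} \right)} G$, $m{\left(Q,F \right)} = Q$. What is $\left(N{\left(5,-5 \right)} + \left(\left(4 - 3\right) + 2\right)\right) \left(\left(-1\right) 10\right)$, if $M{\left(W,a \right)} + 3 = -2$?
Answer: $\frac{160}{3} \approx 53.333$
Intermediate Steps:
$M{\left(W,a \right)} = -5$ ($M{\left(W,a \right)} = -3 - 2 = -5$)
$N{\left(G,X \right)} = - \frac{5 G}{3}$ ($N{\left(G,X \right)} = \frac{\left(-5\right) G}{3} = - \frac{5 G}{3}$)
$\left(N{\left(5,-5 \right)} + \left(\left(4 - 3\right) + 2\right)\right) \left(\left(-1\right) 10\right) = \left(\left(- \frac{5}{3}\right) 5 + \left(\left(4 - 3\right) + 2\right)\right) \left(\left(-1\right) 10\right) = \left(- \frac{25}{3} + \left(1 + 2\right)\right) \left(-10\right) = \left(- \frac{25}{3} + 3\right) \left(-10\right) = \left(- \frac{16}{3}\right) \left(-10\right) = \frac{160}{3}$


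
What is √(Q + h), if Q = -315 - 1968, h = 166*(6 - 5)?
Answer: I*√2117 ≈ 46.011*I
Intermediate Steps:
h = 166 (h = 166*1 = 166)
Q = -2283
√(Q + h) = √(-2283 + 166) = √(-2117) = I*√2117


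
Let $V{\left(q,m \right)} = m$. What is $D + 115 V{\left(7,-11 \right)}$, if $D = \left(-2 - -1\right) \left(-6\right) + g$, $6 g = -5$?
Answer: $- \frac{7559}{6} \approx -1259.8$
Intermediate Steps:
$g = - \frac{5}{6}$ ($g = \frac{1}{6} \left(-5\right) = - \frac{5}{6} \approx -0.83333$)
$D = \frac{31}{6}$ ($D = \left(-2 - -1\right) \left(-6\right) - \frac{5}{6} = \left(-2 + 1\right) \left(-6\right) - \frac{5}{6} = \left(-1\right) \left(-6\right) - \frac{5}{6} = 6 - \frac{5}{6} = \frac{31}{6} \approx 5.1667$)
$D + 115 V{\left(7,-11 \right)} = \frac{31}{6} + 115 \left(-11\right) = \frac{31}{6} - 1265 = - \frac{7559}{6}$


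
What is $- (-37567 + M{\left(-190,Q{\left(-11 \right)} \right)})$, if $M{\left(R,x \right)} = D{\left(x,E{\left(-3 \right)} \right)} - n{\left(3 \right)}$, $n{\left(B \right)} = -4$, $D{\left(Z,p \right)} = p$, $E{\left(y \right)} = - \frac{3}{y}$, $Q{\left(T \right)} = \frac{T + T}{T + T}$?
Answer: $37562$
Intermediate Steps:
$Q{\left(T \right)} = 1$ ($Q{\left(T \right)} = \frac{2 T}{2 T} = 2 T \frac{1}{2 T} = 1$)
$M{\left(R,x \right)} = 5$ ($M{\left(R,x \right)} = - \frac{3}{-3} - -4 = \left(-3\right) \left(- \frac{1}{3}\right) + 4 = 1 + 4 = 5$)
$- (-37567 + M{\left(-190,Q{\left(-11 \right)} \right)}) = - (-37567 + 5) = \left(-1\right) \left(-37562\right) = 37562$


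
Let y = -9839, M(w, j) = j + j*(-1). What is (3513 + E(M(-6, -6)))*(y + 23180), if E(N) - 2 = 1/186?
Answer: 2907408577/62 ≈ 4.6894e+7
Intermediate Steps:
M(w, j) = 0 (M(w, j) = j - j = 0)
E(N) = 373/186 (E(N) = 2 + 1/186 = 373/186)
(3513 + E(M(-6, -6)))*(y + 23180) = (3513 + 373/186)*(-9839 + 23180) = (653791/186)*13341 = 2907408577/62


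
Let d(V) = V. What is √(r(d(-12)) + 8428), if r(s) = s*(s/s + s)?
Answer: 4*√535 ≈ 92.520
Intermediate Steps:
r(s) = s*(1 + s)
√(r(d(-12)) + 8428) = √(-12*(1 - 12) + 8428) = √(-12*(-11) + 8428) = √(132 + 8428) = √8560 = 4*√535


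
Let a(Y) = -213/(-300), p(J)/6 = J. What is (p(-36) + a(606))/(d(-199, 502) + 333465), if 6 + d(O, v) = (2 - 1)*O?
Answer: -21529/33326000 ≈ -0.00064601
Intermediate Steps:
d(O, v) = -6 + O (d(O, v) = -6 + (2 - 1)*O = -6 + 1*O = -6 + O)
p(J) = 6*J
a(Y) = 71/100 (a(Y) = -213*(-1/300) = 71/100)
(p(-36) + a(606))/(d(-199, 502) + 333465) = (6*(-36) + 71/100)/((-6 - 199) + 333465) = (-216 + 71/100)/(-205 + 333465) = -21529/100/333260 = -21529/100*1/333260 = -21529/33326000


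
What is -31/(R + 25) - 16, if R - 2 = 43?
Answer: -1151/70 ≈ -16.443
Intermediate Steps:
R = 45 (R = 2 + 43 = 45)
-31/(R + 25) - 16 = -31/(45 + 25) - 16 = -31/70 - 16 = -1151/70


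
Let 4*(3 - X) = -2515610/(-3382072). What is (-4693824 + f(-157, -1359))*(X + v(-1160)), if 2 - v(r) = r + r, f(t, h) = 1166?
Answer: -36896908079301355/3382072 ≈ -1.0910e+10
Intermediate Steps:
X = 19034627/6764144 (X = 3 - (-1257805)/(2*(-3382072)) = 3 - (-1257805)*(-1)/(2*3382072) = 3 - ¼*1257805/1691036 = 3 - 1257805/6764144 = 19034627/6764144 ≈ 2.8140)
v(r) = 2 - 2*r (v(r) = 2 - (r + r) = 2 - 2*r)
(-4693824 + f(-157, -1359))*(X + v(-1160)) = (-4693824 + 1166)*(19034627/6764144 + (2 - 2*(-1160))) = -4692658*(19034627/6764144 + (2 + 2320)) = -4692658*(19034627/6764144 + 2322) = -4692658*15725376995/6764144 = -36896908079301355/3382072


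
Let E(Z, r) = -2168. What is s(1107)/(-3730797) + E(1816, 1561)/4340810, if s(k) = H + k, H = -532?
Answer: -5292166823/8097340462785 ≈ -0.00065357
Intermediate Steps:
s(k) = -532 + k
s(1107)/(-3730797) + E(1816, 1561)/4340810 = (-532 + 1107)/(-3730797) - 2168/4340810 = 575*(-1/3730797) - 2168*1/4340810 = -575/3730797 - 1084/2170405 = -5292166823/8097340462785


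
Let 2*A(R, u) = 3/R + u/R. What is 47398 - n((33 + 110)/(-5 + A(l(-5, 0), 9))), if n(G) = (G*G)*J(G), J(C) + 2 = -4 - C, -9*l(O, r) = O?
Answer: 1610468847/24389 ≈ 66033.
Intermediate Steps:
l(O, r) = -O/9
J(C) = -6 - C (J(C) = -2 + (-4 - C) = -6 - C)
A(R, u) = 3/(2*R) + u/(2*R) (A(R, u) = (3/R + u/R)/2 = 3/(2*R) + u/(2*R))
n(G) = G²*(-6 - G) (n(G) = (G*G)*(-6 - G) = G²*(-6 - G))
47398 - n((33 + 110)/(-5 + A(l(-5, 0), 9))) = 47398 - ((33 + 110)/(-5 + (3 + 9)/(2*((-⅑*(-5))))))²*(-6 - (33 + 110)/(-5 + (3 + 9)/(2*((-⅑*(-5)))))) = 47398 - (143/(-5 + (½)*12/(5/9)))²*(-6 - 143/(-5 + (½)*12/(5/9))) = 47398 - (143/(-5 + (½)*(9/5)*12))²*(-6 - 143/(-5 + (½)*(9/5)*12)) = 47398 - (143/(-5 + 54/5))²*(-6 - 143/(-5 + 54/5)) = 47398 - (143/(29/5))²*(-6 - 143/29/5) = 47398 - (143*(5/29))²*(-6 - 143*5/29) = 47398 - (715/29)²*(-6 - 1*715/29) = 47398 - 511225*(-6 - 715/29)/841 = 47398 - 511225*(-889)/(841*29) = 47398 - 1*(-454479025/24389) = 47398 + 454479025/24389 = 1610468847/24389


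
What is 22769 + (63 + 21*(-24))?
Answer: 22328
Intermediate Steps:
22769 + (63 + 21*(-24)) = 22769 + (63 - 504) = 22769 - 441 = 22328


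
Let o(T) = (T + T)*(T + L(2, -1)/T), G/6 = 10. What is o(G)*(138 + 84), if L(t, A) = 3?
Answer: 1599732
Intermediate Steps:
G = 60 (G = 6*10 = 60)
o(T) = 2*T*(T + 3/T) (o(T) = (T + T)*(T + 3/T) = (2*T)*(T + 3/T) = 2*T*(T + 3/T))
o(G)*(138 + 84) = (6 + 2*60**2)*(138 + 84) = (6 + 2*3600)*222 = (6 + 7200)*222 = 7206*222 = 1599732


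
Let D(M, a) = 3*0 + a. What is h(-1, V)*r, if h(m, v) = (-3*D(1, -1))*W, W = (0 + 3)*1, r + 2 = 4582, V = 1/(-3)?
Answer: 41220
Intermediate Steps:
V = -⅓ ≈ -0.33333
D(M, a) = a (D(M, a) = 0 + a = a)
r = 4580 (r = -2 + 4582 = 4580)
W = 3 (W = 3*1 = 3)
h(m, v) = 9 (h(m, v) = -3*(-1)*3 = 3*3 = 9)
h(-1, V)*r = 9*4580 = 41220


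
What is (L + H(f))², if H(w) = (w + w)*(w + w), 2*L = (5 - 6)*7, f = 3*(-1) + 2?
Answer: ¼ ≈ 0.25000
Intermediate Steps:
f = -1 (f = -3 + 2 = -1)
L = -7/2 (L = ((5 - 6)*7)/2 = (-1*7)/2 = (½)*(-7) = -7/2 ≈ -3.5000)
H(w) = 4*w² (H(w) = (2*w)*(2*w) = 4*w²)
(L + H(f))² = (-7/2 + 4*(-1)²)² = (-7/2 + 4*1)² = (-7/2 + 4)² = (½)² = ¼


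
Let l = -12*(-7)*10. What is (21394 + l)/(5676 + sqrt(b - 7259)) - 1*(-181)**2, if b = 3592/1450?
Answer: (-32761*sqrt(152568391) + 26959734290*I)/(sqrt(152568391) - 823020*I) ≈ -32757.0 - 0.058776*I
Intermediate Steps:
b = 1796/725 (b = 3592*(1/1450) = 1796/725 ≈ 2.4772)
l = 840 (l = 84*10 = 840)
(21394 + l)/(5676 + sqrt(b - 7259)) - 1*(-181)**2 = (21394 + 840)/(5676 + sqrt(1796/725 - 7259)) - 1*(-181)**2 = 22234/(5676 + sqrt(-5260979/725)) - 1*32761 = 22234/(5676 + I*sqrt(152568391)/145) - 32761 = -32761 + 22234/(5676 + I*sqrt(152568391)/145)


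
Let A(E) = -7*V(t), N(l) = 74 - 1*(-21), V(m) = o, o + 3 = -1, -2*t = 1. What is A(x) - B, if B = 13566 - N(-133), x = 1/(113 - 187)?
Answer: -13443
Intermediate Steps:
t = -1/2 (t = -1/2*1 = -1/2 ≈ -0.50000)
o = -4 (o = -3 - 1 = -4)
V(m) = -4
N(l) = 95 (N(l) = 74 + 21 = 95)
x = -1/74 (x = 1/(-74) = -1/74 ≈ -0.013514)
A(E) = 28 (A(E) = -7*(-4) = 28)
B = 13471 (B = 13566 - 1*95 = 13566 - 95 = 13471)
A(x) - B = 28 - 1*13471 = 28 - 13471 = -13443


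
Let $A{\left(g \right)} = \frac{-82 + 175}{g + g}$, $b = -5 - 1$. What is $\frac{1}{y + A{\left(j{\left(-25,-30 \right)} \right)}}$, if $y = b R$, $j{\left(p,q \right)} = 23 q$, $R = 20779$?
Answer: $- \frac{460}{57350071} \approx -8.0209 \cdot 10^{-6}$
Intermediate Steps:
$b = -6$ ($b = -5 - 1 = -6$)
$A{\left(g \right)} = \frac{93}{2 g}$
$y = -124674$ ($y = \left(-6\right) 20779 = -124674$)
$\frac{1}{y + A{\left(j{\left(-25,-30 \right)} \right)}} = \frac{1}{-124674 + \frac{93}{2 \cdot 23 \left(-30\right)}} = \frac{1}{-124674 + \frac{93}{2 \left(-690\right)}} = \frac{1}{-124674 + \frac{93}{2} \left(- \frac{1}{690}\right)} = \frac{1}{-124674 - \frac{31}{460}} = \frac{1}{- \frac{57350071}{460}} = - \frac{460}{57350071}$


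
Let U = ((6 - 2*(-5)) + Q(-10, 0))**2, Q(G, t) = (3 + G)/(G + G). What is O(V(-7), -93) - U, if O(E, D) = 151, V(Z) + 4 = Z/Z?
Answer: -46529/400 ≈ -116.32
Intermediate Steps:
V(Z) = -3 (V(Z) = -4 + Z/Z = -4 + 1 = -3)
Q(G, t) = (3 + G)/(2*G) (Q(G, t) = (3 + G)/((2*G)) = (3 + G)*(1/(2*G)) = (3 + G)/(2*G))
U = 106929/400 (U = ((6 - 2*(-5)) + (1/2)*(3 - 10)/(-10))**2 = ((6 + 10) + (1/2)*(-1/10)*(-7))**2 = (16 + 7/20)**2 = (327/20)**2 = 106929/400 ≈ 267.32)
O(V(-7), -93) - U = 151 - 1*106929/400 = 151 - 106929/400 = -46529/400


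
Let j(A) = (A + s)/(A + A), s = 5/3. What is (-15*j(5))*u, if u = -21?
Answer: 210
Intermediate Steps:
s = 5/3 (s = 5*(1/3) = 5/3 ≈ 1.6667)
j(A) = (5/3 + A)/(2*A) (j(A) = (A + 5/3)/(A + A) = (5/3 + A)/((2*A)) = (5/3 + A)*(1/(2*A)) = (5/3 + A)/(2*A))
(-15*j(5))*u = -5*(5 + 3*5)/(2*5)*(-21) = -5*(5 + 15)/(2*5)*(-21) = -5*20/(2*5)*(-21) = -15*2/3*(-21) = -10*(-21) = 210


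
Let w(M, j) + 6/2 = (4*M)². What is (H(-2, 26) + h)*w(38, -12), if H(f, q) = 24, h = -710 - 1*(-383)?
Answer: -6999603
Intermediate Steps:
h = -327 (h = -710 + 383 = -327)
w(M, j) = -3 + 16*M² (w(M, j) = -3 + (4*M)² = -3 + 16*M²)
(H(-2, 26) + h)*w(38, -12) = (24 - 327)*(-3 + 16*38²) = -303*(-3 + 16*1444) = -303*(-3 + 23104) = -303*23101 = -6999603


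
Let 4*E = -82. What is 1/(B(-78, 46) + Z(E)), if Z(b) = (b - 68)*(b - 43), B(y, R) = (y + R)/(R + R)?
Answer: 92/516985 ≈ 0.00017795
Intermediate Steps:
B(y, R) = (R + y)/(2*R) (B(y, R) = (R + y)/((2*R)) = (R + y)*(1/(2*R)) = (R + y)/(2*R))
E = -41/2 (E = (¼)*(-82) = -41/2 ≈ -20.500)
Z(b) = (-68 + b)*(-43 + b)
1/(B(-78, 46) + Z(E)) = 1/((½)*(46 - 78)/46 + (2924 + (-41/2)² - 111*(-41/2))) = 1/((½)*(1/46)*(-32) + (2924 + 1681/4 + 4551/2)) = 1/(-8/23 + 22479/4) = 1/(516985/92) = 92/516985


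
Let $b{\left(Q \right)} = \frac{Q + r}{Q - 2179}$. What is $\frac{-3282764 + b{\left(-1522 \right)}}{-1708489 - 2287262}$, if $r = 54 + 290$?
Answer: $\frac{12149508386}{14788274451} \approx 0.82156$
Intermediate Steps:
$r = 344$
$b{\left(Q \right)} = \frac{344 + Q}{-2179 + Q}$ ($b{\left(Q \right)} = \frac{Q + 344}{Q - 2179} = \frac{344 + Q}{-2179 + Q}$)
$\frac{-3282764 + b{\left(-1522 \right)}}{-1708489 - 2287262} = \frac{-3282764 + \frac{344 - 1522}{-2179 - 1522}}{-1708489 - 2287262} = \frac{-3282764 + \frac{1}{-3701} \left(-1178\right)}{-3995751} = \left(-3282764 - - \frac{1178}{3701}\right) \left(- \frac{1}{3995751}\right) = \left(-3282764 + \frac{1178}{3701}\right) \left(- \frac{1}{3995751}\right) = \left(- \frac{12149508386}{3701}\right) \left(- \frac{1}{3995751}\right) = \frac{12149508386}{14788274451}$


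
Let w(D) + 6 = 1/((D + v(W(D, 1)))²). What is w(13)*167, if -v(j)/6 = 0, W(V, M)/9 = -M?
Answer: -169171/169 ≈ -1001.0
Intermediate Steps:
W(V, M) = -9*M (W(V, M) = 9*(-M) = -9*M)
v(j) = 0 (v(j) = -6*0 = 0)
w(D) = -6 + D⁻² (w(D) = -6 + 1/((D + 0)²) = -6 + 1/(D²) = -6 + D⁻²)
w(13)*167 = (-6 + 13⁻²)*167 = (-6 + 1/169)*167 = -1013/169*167 = -169171/169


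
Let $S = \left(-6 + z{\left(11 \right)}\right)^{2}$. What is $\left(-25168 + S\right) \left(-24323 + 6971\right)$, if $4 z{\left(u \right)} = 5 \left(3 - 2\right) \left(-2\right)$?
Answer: $435461454$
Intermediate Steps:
$z{\left(u \right)} = - \frac{5}{2}$ ($z{\left(u \right)} = \frac{5 \left(3 - 2\right) \left(-2\right)}{4} = \frac{5 \cdot 1 \left(-2\right)}{4} = \frac{5 \left(-2\right)}{4} = \frac{1}{4} \left(-10\right) = - \frac{5}{2}$)
$S = \frac{289}{4}$ ($S = \left(-6 - \frac{5}{2}\right)^{2} = \left(- \frac{17}{2}\right)^{2} = \frac{289}{4} \approx 72.25$)
$\left(-25168 + S\right) \left(-24323 + 6971\right) = \left(-25168 + \frac{289}{4}\right) \left(-24323 + 6971\right) = \left(- \frac{100383}{4}\right) \left(-17352\right) = 435461454$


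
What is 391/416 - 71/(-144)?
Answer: 5365/3744 ≈ 1.4330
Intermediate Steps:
391/416 - 71/(-144) = 391*(1/416) - 71*(-1/144) = 391/416 + 71/144 = 5365/3744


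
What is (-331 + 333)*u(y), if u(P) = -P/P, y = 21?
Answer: -2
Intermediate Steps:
u(P) = -1 (u(P) = -1*1 = -1)
(-331 + 333)*u(y) = (-331 + 333)*(-1) = 2*(-1) = -2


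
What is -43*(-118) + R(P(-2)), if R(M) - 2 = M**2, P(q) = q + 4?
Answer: 5080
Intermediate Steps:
P(q) = 4 + q
R(M) = 2 + M**2
-43*(-118) + R(P(-2)) = -43*(-118) + (2 + (4 - 2)**2) = 5074 + (2 + 2**2) = 5074 + (2 + 4) = 5074 + 6 = 5080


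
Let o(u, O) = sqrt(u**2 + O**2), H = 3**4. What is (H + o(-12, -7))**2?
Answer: (81 + sqrt(193))**2 ≈ 9004.6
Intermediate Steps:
H = 81
o(u, O) = sqrt(O**2 + u**2)
(H + o(-12, -7))**2 = (81 + sqrt((-7)**2 + (-12)**2))**2 = (81 + sqrt(49 + 144))**2 = (81 + sqrt(193))**2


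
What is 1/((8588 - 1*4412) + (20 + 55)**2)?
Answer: 1/9801 ≈ 0.00010203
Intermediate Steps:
1/((8588 - 1*4412) + (20 + 55)**2) = 1/((8588 - 4412) + 75**2) = 1/(4176 + 5625) = 1/9801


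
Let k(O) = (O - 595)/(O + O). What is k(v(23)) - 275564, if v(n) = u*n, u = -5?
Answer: -6337901/23 ≈ -2.7556e+5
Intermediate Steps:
v(n) = -5*n
k(O) = (-595 + O)/(2*O) (k(O) = (-595 + O)/((2*O)) = (-595 + O)*(1/(2*O)) = (-595 + O)/(2*O))
k(v(23)) - 275564 = (-595 - 5*23)/(2*((-5*23))) - 275564 = (½)*(-595 - 115)/(-115) - 275564 = (½)*(-1/115)*(-710) - 275564 = 71/23 - 275564 = -6337901/23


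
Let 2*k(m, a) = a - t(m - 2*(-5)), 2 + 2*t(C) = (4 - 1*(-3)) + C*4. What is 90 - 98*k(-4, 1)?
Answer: 1503/2 ≈ 751.50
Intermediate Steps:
t(C) = 5/2 + 2*C (t(C) = -1 + ((4 - 1*(-3)) + C*4)/2 = -1 + ((4 + 3) + 4*C)/2 = -1 + (7 + 4*C)/2 = -1 + (7/2 + 2*C) = 5/2 + 2*C)
k(m, a) = -45/4 + a/2 - m (k(m, a) = (a - (5/2 + 2*(m - 2*(-5))))/2 = (a - (5/2 + 2*(m + 10)))/2 = (a - (5/2 + 2*(10 + m)))/2 = (a - (5/2 + (20 + 2*m)))/2 = (a - (45/2 + 2*m))/2 = (a + (-45/2 - 2*m))/2 = (-45/2 + a - 2*m)/2 = -45/4 + a/2 - m)
90 - 98*k(-4, 1) = 90 - 98*(-45/4 + (1/2)*1 - 1*(-4)) = 90 - 98*(-45/4 + 1/2 + 4) = 90 - 98*(-27/4) = 90 + 1323/2 = 1503/2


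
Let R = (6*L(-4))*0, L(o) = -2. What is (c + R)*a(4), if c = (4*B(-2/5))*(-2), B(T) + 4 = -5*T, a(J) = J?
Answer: 64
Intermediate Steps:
B(T) = -4 - 5*T
c = 16 (c = (4*(-4 - (-10)/5))*(-2) = (4*(-4 - 5*(-⅖)))*(-2) = (4*(-4 + 2))*(-2) = (4*(-2))*(-2) = -8*(-2) = 16)
R = 0 (R = (6*(-2))*0 = -12*0 = 0)
(c + R)*a(4) = (16 + 0)*4 = 16*4 = 64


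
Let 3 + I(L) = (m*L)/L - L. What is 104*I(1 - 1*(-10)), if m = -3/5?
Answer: -7592/5 ≈ -1518.4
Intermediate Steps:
m = -⅗ (m = (⅕)*(-3) = -⅗ ≈ -0.60000)
I(L) = -18/5 - L (I(L) = -3 + ((-3*L/5)/L - L) = -3 + (-⅗ - L) = -18/5 - L)
104*I(1 - 1*(-10)) = 104*(-18/5 - (1 - 1*(-10))) = 104*(-18/5 - (1 + 10)) = 104*(-18/5 - 1*11) = 104*(-18/5 - 11) = 104*(-73/5) = -7592/5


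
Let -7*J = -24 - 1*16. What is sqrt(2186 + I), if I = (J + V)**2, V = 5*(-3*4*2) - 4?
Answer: sqrt(792698)/7 ≈ 127.19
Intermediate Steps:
J = 40/7 (J = -(-24 - 1*16)/7 = -(-24 - 16)/7 = -1/7*(-40) = 40/7 ≈ 5.7143)
V = -124 (V = 5*(-12*2) - 4 = 5*(-24) - 4 = -120 - 4 = -124)
I = 685584/49 (I = (40/7 - 124)**2 = (-828/7)**2 = 685584/49 ≈ 13992.)
sqrt(2186 + I) = sqrt(2186 + 685584/49) = sqrt(792698/49) = sqrt(792698)/7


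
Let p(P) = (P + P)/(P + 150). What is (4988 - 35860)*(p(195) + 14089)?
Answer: -10004781656/23 ≈ -4.3499e+8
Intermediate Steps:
p(P) = 2*P/(150 + P) (p(P) = (2*P)/(150 + P) = 2*P/(150 + P))
(4988 - 35860)*(p(195) + 14089) = (4988 - 35860)*(2*195/(150 + 195) + 14089) = -30872*(2*195/345 + 14089) = -30872*(2*195*(1/345) + 14089) = -30872*(26/23 + 14089) = -30872*324073/23 = -10004781656/23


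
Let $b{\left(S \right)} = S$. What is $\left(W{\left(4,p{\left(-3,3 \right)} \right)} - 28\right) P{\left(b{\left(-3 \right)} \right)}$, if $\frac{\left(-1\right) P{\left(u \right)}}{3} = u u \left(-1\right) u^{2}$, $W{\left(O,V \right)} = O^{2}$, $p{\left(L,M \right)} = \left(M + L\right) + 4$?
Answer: $-2916$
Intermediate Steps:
$p{\left(L,M \right)} = 4 + L + M$ ($p{\left(L,M \right)} = \left(L + M\right) + 4 = 4 + L + M$)
$P{\left(u \right)} = 3 u^{4}$ ($P{\left(u \right)} = - 3 u u \left(-1\right) u^{2} = - 3 u^{2} \left(-1\right) u^{2} = - 3 - u^{2} u^{2} = - 3 \left(- u^{4}\right) = 3 u^{4}$)
$\left(W{\left(4,p{\left(-3,3 \right)} \right)} - 28\right) P{\left(b{\left(-3 \right)} \right)} = \left(4^{2} - 28\right) 3 \left(-3\right)^{4} = \left(16 - 28\right) 3 \cdot 81 = \left(-12\right) 243 = -2916$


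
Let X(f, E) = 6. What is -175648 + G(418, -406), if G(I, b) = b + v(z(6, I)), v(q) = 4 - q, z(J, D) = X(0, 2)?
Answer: -176056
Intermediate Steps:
z(J, D) = 6
G(I, b) = -2 + b (G(I, b) = b + (4 - 1*6) = b + (4 - 6) = b - 2 = -2 + b)
-175648 + G(418, -406) = -175648 + (-2 - 406) = -175648 - 408 = -176056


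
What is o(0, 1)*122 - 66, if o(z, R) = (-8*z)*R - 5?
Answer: -676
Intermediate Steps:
o(z, R) = -5 - 8*R*z (o(z, R) = -8*R*z - 5 = -5 - 8*R*z)
o(0, 1)*122 - 66 = (-5 - 8*1*0)*122 - 66 = (-5 + 0)*122 - 66 = -5*122 - 66 = -610 - 66 = -676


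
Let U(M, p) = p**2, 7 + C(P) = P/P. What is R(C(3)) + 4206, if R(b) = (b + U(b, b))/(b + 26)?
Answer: 8415/2 ≈ 4207.5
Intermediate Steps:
C(P) = -6 (C(P) = -7 + P/P = -7 + 1 = -6)
R(b) = (b + b**2)/(26 + b) (R(b) = (b + b**2)/(b + 26) = (b + b**2)/(26 + b))
R(C(3)) + 4206 = -6*(1 - 6)/(26 - 6) + 4206 = -6*(-5)/20 + 4206 = -6*1/20*(-5) + 4206 = 3/2 + 4206 = 8415/2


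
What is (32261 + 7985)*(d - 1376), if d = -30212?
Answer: -1271290648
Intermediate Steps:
(32261 + 7985)*(d - 1376) = (32261 + 7985)*(-30212 - 1376) = 40246*(-31588) = -1271290648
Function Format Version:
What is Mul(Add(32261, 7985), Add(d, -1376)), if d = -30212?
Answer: -1271290648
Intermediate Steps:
Mul(Add(32261, 7985), Add(d, -1376)) = Mul(Add(32261, 7985), Add(-30212, -1376)) = Mul(40246, -31588) = -1271290648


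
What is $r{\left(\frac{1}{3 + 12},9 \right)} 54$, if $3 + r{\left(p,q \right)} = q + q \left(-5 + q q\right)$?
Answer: $37260$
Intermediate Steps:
$r{\left(p,q \right)} = -3 + q + q \left(-5 + q^{2}\right)$ ($r{\left(p,q \right)} = -3 + \left(q + q \left(-5 + q q\right)\right) = -3 + \left(q + q \left(-5 + q^{2}\right)\right) = -3 + q + q \left(-5 + q^{2}\right)$)
$r{\left(\frac{1}{3 + 12},9 \right)} 54 = \left(-3 + 9^{3} - 36\right) 54 = \left(-3 + 729 - 36\right) 54 = 690 \cdot 54 = 37260$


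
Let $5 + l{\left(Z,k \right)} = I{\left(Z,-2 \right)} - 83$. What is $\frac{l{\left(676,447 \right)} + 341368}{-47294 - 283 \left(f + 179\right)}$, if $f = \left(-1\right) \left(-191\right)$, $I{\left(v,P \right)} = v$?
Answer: $- \frac{1613}{717} \approx -2.2497$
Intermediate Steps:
$l{\left(Z,k \right)} = -88 + Z$ ($l{\left(Z,k \right)} = -5 + \left(Z - 83\right) = -5 + \left(-83 + Z\right) = -88 + Z$)
$f = 191$
$\frac{l{\left(676,447 \right)} + 341368}{-47294 - 283 \left(f + 179\right)} = \frac{\left(-88 + 676\right) + 341368}{-47294 - 283 \left(191 + 179\right)} = \frac{588 + 341368}{-47294 - 104710} = \frac{341956}{-47294 - 104710} = \frac{341956}{-152004} = 341956 \left(- \frac{1}{152004}\right) = - \frac{1613}{717}$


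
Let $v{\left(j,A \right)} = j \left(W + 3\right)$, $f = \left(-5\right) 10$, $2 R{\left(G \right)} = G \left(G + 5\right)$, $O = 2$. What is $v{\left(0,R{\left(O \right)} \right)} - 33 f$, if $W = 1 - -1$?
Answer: $1650$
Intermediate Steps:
$R{\left(G \right)} = \frac{G \left(5 + G\right)}{2}$ ($R{\left(G \right)} = \frac{G \left(G + 5\right)}{2} = \frac{G \left(5 + G\right)}{2}$)
$W = 2$ ($W = 1 + 1 = 2$)
$f = -50$
$v{\left(j,A \right)} = 5 j$ ($v{\left(j,A \right)} = j \left(2 + 3\right) = j 5 = 5 j$)
$v{\left(0,R{\left(O \right)} \right)} - 33 f = 5 \cdot 0 - -1650 = 0 + 1650 = 1650$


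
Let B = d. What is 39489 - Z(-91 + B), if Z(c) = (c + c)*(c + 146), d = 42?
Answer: 48995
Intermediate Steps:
B = 42
Z(c) = 2*c*(146 + c) (Z(c) = (2*c)*(146 + c) = 2*c*(146 + c))
39489 - Z(-91 + B) = 39489 - 2*(-91 + 42)*(146 + (-91 + 42)) = 39489 - 2*(-49)*(146 - 49) = 39489 - 2*(-49)*97 = 39489 - 1*(-9506) = 39489 + 9506 = 48995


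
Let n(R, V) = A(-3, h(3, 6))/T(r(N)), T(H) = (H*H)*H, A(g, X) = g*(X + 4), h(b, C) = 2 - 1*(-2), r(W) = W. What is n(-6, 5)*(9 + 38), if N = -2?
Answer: 141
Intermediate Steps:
h(b, C) = 4 (h(b, C) = 2 + 2 = 4)
A(g, X) = g*(4 + X)
T(H) = H³ (T(H) = H²*H = H³)
n(R, V) = 3 (n(R, V) = (-3*(4 + 4))/((-2)³) = -3*8/(-8) = -24*(-⅛) = 3)
n(-6, 5)*(9 + 38) = 3*(9 + 38) = 3*47 = 141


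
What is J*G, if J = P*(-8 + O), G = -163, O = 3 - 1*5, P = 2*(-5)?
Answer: -16300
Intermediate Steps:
P = -10
O = -2 (O = 3 - 5 = -2)
J = 100 (J = -10*(-8 - 2) = -10*(-10) = 100)
J*G = 100*(-163) = -16300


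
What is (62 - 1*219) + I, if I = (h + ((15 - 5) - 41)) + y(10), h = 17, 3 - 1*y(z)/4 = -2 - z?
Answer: -111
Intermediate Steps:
y(z) = 20 + 4*z (y(z) = 12 - 4*(-2 - z) = 12 + (8 + 4*z) = 20 + 4*z)
I = 46 (I = (17 + ((15 - 5) - 41)) + (20 + 4*10) = (17 + (10 - 41)) + (20 + 40) = (17 - 31) + 60 = -14 + 60 = 46)
(62 - 1*219) + I = (62 - 1*219) + 46 = (62 - 219) + 46 = -157 + 46 = -111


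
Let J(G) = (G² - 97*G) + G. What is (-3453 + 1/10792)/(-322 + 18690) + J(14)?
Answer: -227602384263/198227456 ≈ -1148.2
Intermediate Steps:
J(G) = G² - 96*G
(-3453 + 1/10792)/(-322 + 18690) + J(14) = (-3453 + 1/10792)/(-322 + 18690) + 14*(-96 + 14) = (-3453 + 1/10792)/18368 + 14*(-82) = -37264775/10792*1/18368 - 1148 = -37264775/198227456 - 1148 = -227602384263/198227456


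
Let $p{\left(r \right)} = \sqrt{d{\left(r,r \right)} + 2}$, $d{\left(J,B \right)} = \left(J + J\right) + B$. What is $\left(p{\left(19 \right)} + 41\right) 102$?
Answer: $4182 + 102 \sqrt{59} \approx 4965.5$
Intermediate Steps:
$d{\left(J,B \right)} = B + 2 J$ ($d{\left(J,B \right)} = 2 J + B = B + 2 J$)
$p{\left(r \right)} = \sqrt{2 + 3 r}$ ($p{\left(r \right)} = \sqrt{\left(r + 2 r\right) + 2} = \sqrt{3 r + 2} = \sqrt{2 + 3 r}$)
$\left(p{\left(19 \right)} + 41\right) 102 = \left(\sqrt{2 + 3 \cdot 19} + 41\right) 102 = \left(\sqrt{2 + 57} + 41\right) 102 = \left(\sqrt{59} + 41\right) 102 = \left(41 + \sqrt{59}\right) 102 = 4182 + 102 \sqrt{59}$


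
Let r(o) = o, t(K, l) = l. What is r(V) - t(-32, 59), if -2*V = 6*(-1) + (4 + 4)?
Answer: -60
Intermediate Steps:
V = -1 (V = -(6*(-1) + (4 + 4))/2 = -(-6 + 8)/2 = -½*2 = -1)
r(V) - t(-32, 59) = -1 - 1*59 = -1 - 59 = -60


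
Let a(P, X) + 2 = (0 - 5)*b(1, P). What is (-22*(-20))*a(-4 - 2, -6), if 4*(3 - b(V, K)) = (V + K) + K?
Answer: -13530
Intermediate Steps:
b(V, K) = 3 - K/2 - V/4 (b(V, K) = 3 - ((V + K) + K)/4 = 3 - ((K + V) + K)/4 = 3 - (V + 2*K)/4 = 3 + (-K/2 - V/4) = 3 - K/2 - V/4)
a(P, X) = -63/4 + 5*P/2 (a(P, X) = -2 + (0 - 5)*(3 - P/2 - ¼*1) = -2 - 5*(3 - P/2 - ¼) = -2 - 5*(11/4 - P/2) = -2 + (-55/4 + 5*P/2) = -63/4 + 5*P/2)
(-22*(-20))*a(-4 - 2, -6) = (-22*(-20))*(-63/4 + 5*(-4 - 2)/2) = 440*(-63/4 + (5/2)*(-6)) = 440*(-63/4 - 15) = 440*(-123/4) = -13530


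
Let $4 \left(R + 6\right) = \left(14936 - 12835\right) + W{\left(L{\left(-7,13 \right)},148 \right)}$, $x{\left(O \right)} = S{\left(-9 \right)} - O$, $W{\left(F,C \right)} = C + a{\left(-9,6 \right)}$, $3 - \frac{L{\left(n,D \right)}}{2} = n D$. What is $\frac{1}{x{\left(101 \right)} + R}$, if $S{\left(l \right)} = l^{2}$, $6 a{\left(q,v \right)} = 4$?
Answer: $\frac{12}{6437} \approx 0.0018642$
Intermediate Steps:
$a{\left(q,v \right)} = \frac{2}{3}$ ($a{\left(q,v \right)} = \frac{1}{6} \cdot 4 = \frac{2}{3}$)
$L{\left(n,D \right)} = 6 - 2 D n$ ($L{\left(n,D \right)} = 6 - 2 n D = 6 - 2 D n$)
$W{\left(F,C \right)} = \frac{2}{3} + C$ ($W{\left(F,C \right)} = C + \frac{2}{3} = \frac{2}{3} + C$)
$x{\left(O \right)} = 81 - O$ ($x{\left(O \right)} = \left(-9\right)^{2} - O = 81 - O$)
$R = \frac{6677}{12}$ ($R = -6 + \frac{\left(14936 - 12835\right) + \left(\frac{2}{3} + 148\right)}{4} = -6 + \frac{2101 + \frac{446}{3}}{4} = -6 + \frac{1}{4} \cdot \frac{6749}{3} = -6 + \frac{6749}{12} = \frac{6677}{12} \approx 556.42$)
$\frac{1}{x{\left(101 \right)} + R} = \frac{1}{\left(81 - 101\right) + \frac{6677}{12}} = \frac{1}{-20 + \frac{6677}{12}} = \frac{1}{\frac{6437}{12}} = \frac{12}{6437}$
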